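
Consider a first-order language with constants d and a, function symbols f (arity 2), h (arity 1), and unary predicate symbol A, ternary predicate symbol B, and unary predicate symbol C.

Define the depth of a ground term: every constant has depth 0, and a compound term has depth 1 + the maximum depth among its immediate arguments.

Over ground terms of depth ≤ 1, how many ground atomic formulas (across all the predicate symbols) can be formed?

First count ground terms of depth ≤ 1.
Write N_k for the number of ground terms of depth ≤ k. A term of depth ≤ k is either a constant or a function symbol applied to arguments of depth ≤ k−1, so N_k = 2 + N_{k-1}^2 + N_{k-1}.
N_0 = 2
N_1 = 2 + 2^2 + 2 = 8
Explicitly: d, a, f(d, d), f(d, a), f(a, d), f(a, a), h(d), h(a).
So |H| = 8.
For each predicate symbol, the number of ground atoms is |H| raised to its arity; summing:
  A: 8;  B: 8^3 = 512;  C: 8
Total ground atoms: 8 + 512 + 8 = 528.

528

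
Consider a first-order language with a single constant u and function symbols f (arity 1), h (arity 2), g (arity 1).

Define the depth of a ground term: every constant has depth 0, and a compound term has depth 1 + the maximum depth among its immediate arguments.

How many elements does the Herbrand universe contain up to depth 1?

4

Write N_k for the number of ground terms of depth ≤ k. A term of depth ≤ k is either a constant or a function symbol applied to arguments of depth ≤ k−1, so N_k = 1 + N_{k-1} + N_{k-1}^2 + N_{k-1}.
N_0 = 1
N_1 = 1 + 1 + 1^2 + 1 = 4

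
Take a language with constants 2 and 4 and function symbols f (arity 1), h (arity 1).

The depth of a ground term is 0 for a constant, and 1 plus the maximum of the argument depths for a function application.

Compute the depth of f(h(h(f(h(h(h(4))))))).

7

depth(h(4)) = 1 + depth(4) = 1 + 0 = 1
depth(h(h(4))) = 1 + depth(h(4)) = 1 + 1 = 2
depth(h(h(h(4)))) = 1 + depth(h(h(4))) = 1 + 2 = 3
depth(f(h(h(h(4))))) = 1 + depth(h(h(h(4)))) = 1 + 3 = 4
depth(h(f(h(h(h(4)))))) = 1 + depth(f(h(h(h(4))))) = 1 + 4 = 5
depth(h(h(f(h(h(h(4))))))) = 1 + depth(h(f(h(h(h(4)))))) = 1 + 5 = 6
depth(f(h(h(f(h(h(h(4)))))))) = 1 + depth(h(h(f(h(h(h(4))))))) = 1 + 6 = 7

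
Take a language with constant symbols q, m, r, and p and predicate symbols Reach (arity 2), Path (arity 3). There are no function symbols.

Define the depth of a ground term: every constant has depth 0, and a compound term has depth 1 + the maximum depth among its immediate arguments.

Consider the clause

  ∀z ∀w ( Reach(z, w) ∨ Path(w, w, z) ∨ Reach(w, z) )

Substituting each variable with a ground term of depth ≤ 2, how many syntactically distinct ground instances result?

Ground terms of depth ≤ 2:
  With no function symbols every ground term is a constant, so there are exactly 4 ground terms at every depth bound.
  N_0 = 4
  N_1 = 4
  N_2 = 4
  Explicitly: q, m, r, p.
So there are 4 ground terms available for substitution.
The body mentions every one of the 2 quantified variables; since ground terms form a free algebra, no two substitutions collapse to the same formula.
Number of ground instances = 4^2 = 16.

16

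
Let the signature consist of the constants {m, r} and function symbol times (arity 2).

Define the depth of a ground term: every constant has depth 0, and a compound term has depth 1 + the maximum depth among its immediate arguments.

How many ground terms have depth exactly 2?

32

Write N_k for the number of ground terms of depth ≤ k. A term of depth ≤ k is either a constant or a function symbol applied to arguments of depth ≤ k−1, so N_k = 2 + N_{k-1}^2.
N_0 = 2
N_1 = 2 + 2^2 = 6
N_2 = 2 + 6^2 = 38
Terms of depth exactly 2: N_2 − N_1 = 38 − 6 = 32.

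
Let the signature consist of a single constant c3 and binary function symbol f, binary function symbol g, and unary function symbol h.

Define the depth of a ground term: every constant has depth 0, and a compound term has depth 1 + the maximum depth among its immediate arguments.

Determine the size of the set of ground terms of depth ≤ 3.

If N_k denotes the number of depth-≤k ground terms, the 1 constant gives N_0 = 1, and each function symbol of arity r contributes N_{k-1}^r new terms at level k: N_k = 1 + N_{k-1}^2 + N_{k-1}^2 + N_{k-1}.
N_0 = 1
N_1 = 1 + 1^2 + 1^2 + 1 = 4
N_2 = 1 + 4^2 + 4^2 + 4 = 37
N_3 = 1 + 37^2 + 37^2 + 37 = 2776

2776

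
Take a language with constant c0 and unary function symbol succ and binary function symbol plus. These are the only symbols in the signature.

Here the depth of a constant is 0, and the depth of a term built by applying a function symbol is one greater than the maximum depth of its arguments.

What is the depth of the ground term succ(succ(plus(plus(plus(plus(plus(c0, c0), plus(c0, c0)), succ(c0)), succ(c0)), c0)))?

depth(plus(c0, c0)) = 1 + max(0, 0) = 1
depth(plus(plus(c0, c0), plus(c0, c0))) = 1 + max(1, 1) = 2
depth(succ(c0)) = 1 + depth(c0) = 1 + 0 = 1
depth(plus(plus(plus(c0, c0), plus(c0, c0)), succ(c0))) = 1 + max(2, 1) = 3
depth(plus(plus(plus(plus(c0, c0), plus(c0, c0)), succ(c0)), succ(c0))) = 1 + max(3, 1) = 4
depth(plus(plus(plus(plus(plus(c0, c0), plus(c0, c0)), succ(c0)), succ(c0)), c0)) = 1 + max(4, 0) = 5
depth(succ(plus(plus(plus(plus(plus(c0, c0), plus(c0, c0)), succ(c0)), succ(c0)), c0))) = 1 + depth(plus(plus(plus(plus(plus(c0, c0), plus(c0, c0)), succ(c0)), succ(c0)), c0)) = 1 + 5 = 6
depth(succ(succ(plus(plus(plus(plus(plus(c0, c0), plus(c0, c0)), succ(c0)), succ(c0)), c0)))) = 1 + depth(succ(plus(plus(plus(plus(plus(c0, c0), plus(c0, c0)), succ(c0)), succ(c0)), c0))) = 1 + 6 = 7

7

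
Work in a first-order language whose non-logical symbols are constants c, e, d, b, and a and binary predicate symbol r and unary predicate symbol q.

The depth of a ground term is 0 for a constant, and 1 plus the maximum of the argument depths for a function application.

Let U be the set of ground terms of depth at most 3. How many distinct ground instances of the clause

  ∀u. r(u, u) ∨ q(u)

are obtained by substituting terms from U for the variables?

5

Ground terms of depth ≤ 3:
  With no function symbols every ground term is a constant, so there are exactly 5 ground terms at every depth bound.
  N_0 = 5
  N_1 = 5
  N_2 = 5
  N_3 = 5
So there are 5 ground terms available for substitution.
There is 1 variable to instantiate (u),  occurring in at least one literal, so different choices give different ground instances.
Number of ground instances = 5.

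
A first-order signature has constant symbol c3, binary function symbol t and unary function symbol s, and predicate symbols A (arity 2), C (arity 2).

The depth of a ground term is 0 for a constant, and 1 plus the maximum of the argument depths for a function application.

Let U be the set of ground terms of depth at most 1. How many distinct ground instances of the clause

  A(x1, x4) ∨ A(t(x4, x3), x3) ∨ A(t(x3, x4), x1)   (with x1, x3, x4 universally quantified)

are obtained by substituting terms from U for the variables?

27

Ground terms of depth ≤ 1:
  Write N_k for the number of ground terms of depth ≤ k. A term of depth ≤ k is either a constant or a function symbol applied to arguments of depth ≤ k−1, so N_k = 1 + N_{k-1}^2 + N_{k-1}.
  N_0 = 1
  N_1 = 1 + 1^2 + 1 = 3
  Explicitly: c3, t(c3, c3), s(c3).
So there are 3 ground terms available for substitution.
The clause has 3 distinct variables (x1, x3, x4), each appearing in the body. In the free term algebra distinct substitutions yield syntactically distinct ground instances.
Number of ground instances = 3^3 = 27.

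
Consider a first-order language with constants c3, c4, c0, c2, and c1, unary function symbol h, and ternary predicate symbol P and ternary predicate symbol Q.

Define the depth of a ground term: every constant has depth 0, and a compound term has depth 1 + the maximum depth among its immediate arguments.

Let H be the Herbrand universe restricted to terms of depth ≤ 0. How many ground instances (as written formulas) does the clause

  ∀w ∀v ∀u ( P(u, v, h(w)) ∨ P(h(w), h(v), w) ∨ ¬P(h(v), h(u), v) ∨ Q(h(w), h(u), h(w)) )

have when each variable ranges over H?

Ground terms of depth ≤ 0:
  If N_k denotes the number of depth-≤k ground terms, the 5 constants give N_0 = 5, and each function symbol of arity r contributes N_{k-1}^r new terms at level k: N_k = 5 + N_{k-1}.
  N_0 = 5
So there are 5 ground terms available for substitution.
There are 3 variables to instantiate (w, v, u), each occurring in at least one literal, so different choices give different ground instances.
Number of ground instances = 5^3 = 125.

125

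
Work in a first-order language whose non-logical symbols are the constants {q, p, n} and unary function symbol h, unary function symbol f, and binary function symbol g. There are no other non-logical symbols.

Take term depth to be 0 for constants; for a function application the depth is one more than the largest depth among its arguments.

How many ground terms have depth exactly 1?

15

Let N_k = |{terms of depth ≤ k}|. Then N_0 = 3 and N_k = 3 + N_{k-1} + N_{k-1} + N_{k-1}^2 for k ≥ 1 (one summand per function symbol, arity giving the exponent).
N_0 = 3
N_1 = 3 + 3 + 3 + 3^2 = 18
Terms of depth exactly 1: N_1 − N_0 = 18 − 3 = 15.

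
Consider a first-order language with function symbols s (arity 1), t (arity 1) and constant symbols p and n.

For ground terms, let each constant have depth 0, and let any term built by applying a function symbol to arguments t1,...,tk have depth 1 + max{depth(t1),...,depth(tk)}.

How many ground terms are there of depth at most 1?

Write N_k for the number of ground terms of depth ≤ k. A term of depth ≤ k is either a constant or a function symbol applied to arguments of depth ≤ k−1, so N_k = 2 + N_{k-1} + N_{k-1}.
N_0 = 2
N_1 = 2 + 2 + 2 = 6

6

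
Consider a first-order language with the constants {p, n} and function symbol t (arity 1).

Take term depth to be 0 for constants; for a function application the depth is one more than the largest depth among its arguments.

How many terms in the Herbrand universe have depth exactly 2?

2

If N_k denotes the number of depth-≤k ground terms, the 2 constants give N_0 = 2, and each function symbol of arity r contributes N_{k-1}^r new terms at level k: N_k = 2 + N_{k-1}.
N_0 = 2
N_1 = 2 + 2 = 4
N_2 = 2 + 4 = 6
Terms of depth exactly 2: N_2 − N_1 = 6 − 4 = 2.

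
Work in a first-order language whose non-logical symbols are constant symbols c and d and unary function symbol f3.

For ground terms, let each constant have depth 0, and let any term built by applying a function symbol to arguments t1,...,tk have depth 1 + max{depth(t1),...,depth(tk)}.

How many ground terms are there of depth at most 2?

Count level by level. With function symbols f3/1, the terms of depth ≤ k are the 2 constants together with each function applied to depth-≤(k−1) tuples, so N_k = 2 + N_{k-1}.
N_0 = 2
N_1 = 2 + 2 = 4
N_2 = 2 + 4 = 6
Explicitly: c, d, f3(c), f3(d), f3(f3(c)), f3(f3(d)).

6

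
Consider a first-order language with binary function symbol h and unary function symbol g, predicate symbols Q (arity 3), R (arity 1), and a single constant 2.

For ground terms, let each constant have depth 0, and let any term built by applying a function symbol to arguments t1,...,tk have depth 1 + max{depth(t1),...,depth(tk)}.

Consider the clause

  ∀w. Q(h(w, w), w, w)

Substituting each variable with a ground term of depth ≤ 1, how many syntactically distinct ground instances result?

3

Ground terms of depth ≤ 1:
  Write N_k for the number of ground terms of depth ≤ k. A term of depth ≤ k is either a constant or a function symbol applied to arguments of depth ≤ k−1, so N_k = 1 + N_{k-1}^2 + N_{k-1}.
  N_0 = 1
  N_1 = 1 + 1^2 + 1 = 3
  Explicitly: 2, h(2, 2), g(2).
So there are 3 ground terms available for substitution.
The body mentions the single quantified variable w; since ground terms form a free algebra, no two substitutions collapse to the same formula.
Number of ground instances = 3.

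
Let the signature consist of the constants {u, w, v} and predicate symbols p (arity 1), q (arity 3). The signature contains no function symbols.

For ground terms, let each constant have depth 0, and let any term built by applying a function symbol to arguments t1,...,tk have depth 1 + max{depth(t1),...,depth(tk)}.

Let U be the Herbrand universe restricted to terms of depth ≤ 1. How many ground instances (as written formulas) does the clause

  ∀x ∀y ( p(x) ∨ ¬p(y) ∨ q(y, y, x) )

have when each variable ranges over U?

Ground terms of depth ≤ 1:
  With no function symbols every ground term is a constant, so there are exactly 3 ground terms at every depth bound.
  N_0 = 3
  N_1 = 3
  Explicitly: u, w, v.
So there are 3 ground terms available for substitution.
Each of x, y ranges independently over the available ground terms, and distinct assignments produce distinct instances.
Number of ground instances = 3^2 = 9.

9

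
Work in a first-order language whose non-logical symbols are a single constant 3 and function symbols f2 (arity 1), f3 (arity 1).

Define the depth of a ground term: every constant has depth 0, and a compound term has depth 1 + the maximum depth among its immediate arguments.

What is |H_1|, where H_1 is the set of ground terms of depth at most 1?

Let N_k = |{terms of depth ≤ k}|. Then N_0 = 1 and N_k = 1 + N_{k-1} + N_{k-1} for k ≥ 1 (one summand per function symbol, arity giving the exponent).
N_0 = 1
N_1 = 1 + 1 + 1 = 3
Explicitly: 3, f2(3), f3(3).

3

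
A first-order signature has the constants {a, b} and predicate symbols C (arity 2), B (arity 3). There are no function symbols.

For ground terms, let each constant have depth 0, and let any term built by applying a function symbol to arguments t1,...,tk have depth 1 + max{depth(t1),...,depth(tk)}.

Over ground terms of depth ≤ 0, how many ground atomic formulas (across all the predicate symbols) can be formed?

12

First count ground terms of depth ≤ 0.
With no function symbols every ground term is a constant, so there are exactly 2 ground terms at every depth bound.
N_0 = 2
Explicitly: a, b.
So |H| = 2.
Ground atoms are formed by filling each argument slot of a predicate with a term from H, so an r-ary predicate gives |H|^r atoms:
  C: 2^2 = 4;  B: 2^3 = 8
Total ground atoms: 4 + 8 = 12.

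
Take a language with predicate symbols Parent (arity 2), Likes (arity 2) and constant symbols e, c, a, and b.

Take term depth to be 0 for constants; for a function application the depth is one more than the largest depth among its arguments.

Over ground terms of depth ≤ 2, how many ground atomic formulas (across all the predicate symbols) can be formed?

32

First count ground terms of depth ≤ 2.
With no function symbols every ground term is a constant, so there are exactly 4 ground terms at every depth bound.
N_0 = 4
N_1 = 4
N_2 = 4
So |H| = 4.
Each predicate of arity r yields |H|^r ground atoms (one per choice of an r-tuple from H):
  Parent: 4^2 = 16;  Likes: 4^2 = 16
Total ground atoms: 16 + 16 = 32.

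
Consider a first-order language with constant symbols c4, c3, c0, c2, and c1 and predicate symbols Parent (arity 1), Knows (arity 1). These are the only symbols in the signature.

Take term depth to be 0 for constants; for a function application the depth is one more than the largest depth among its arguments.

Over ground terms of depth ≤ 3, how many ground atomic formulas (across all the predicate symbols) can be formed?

First count ground terms of depth ≤ 3.
With no function symbols every ground term is a constant, so there are exactly 5 ground terms at every depth bound.
N_0 = 5
N_1 = 5
N_2 = 5
N_3 = 5
So |H| = 5.
For each predicate symbol, the number of ground atoms is |H| raised to its arity; summing:
  Parent: 5;  Knows: 5
Total ground atoms: 5 + 5 = 10.

10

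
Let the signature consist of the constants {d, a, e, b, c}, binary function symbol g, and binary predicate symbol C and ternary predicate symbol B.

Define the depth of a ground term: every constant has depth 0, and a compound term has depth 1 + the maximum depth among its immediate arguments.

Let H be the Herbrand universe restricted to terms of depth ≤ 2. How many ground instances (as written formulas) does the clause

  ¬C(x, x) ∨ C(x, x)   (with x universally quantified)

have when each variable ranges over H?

905

Ground terms of depth ≤ 2:
  Count level by level. With function symbols g/2, the terms of depth ≤ k are the 5 constants together with each function applied to depth-≤(k−1) tuples, so N_k = 5 + N_{k-1}^2.
  N_0 = 5
  N_1 = 5 + 5^2 = 30
  N_2 = 5 + 30^2 = 905
So there are 905 ground terms available for substitution.
The clause has 1 distinct variable (x), which appears in the body. In the free term algebra distinct substitutions yield syntactically distinct ground instances.
Number of ground instances = 905.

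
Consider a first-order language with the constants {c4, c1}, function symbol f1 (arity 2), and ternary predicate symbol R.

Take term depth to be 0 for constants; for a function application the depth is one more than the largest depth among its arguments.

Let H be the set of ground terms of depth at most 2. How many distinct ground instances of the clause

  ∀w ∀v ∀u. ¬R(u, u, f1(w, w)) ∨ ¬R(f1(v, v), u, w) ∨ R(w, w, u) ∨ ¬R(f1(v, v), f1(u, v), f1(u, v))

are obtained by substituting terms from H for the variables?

54872

Ground terms of depth ≤ 2:
  Write N_k for the number of ground terms of depth ≤ k. A term of depth ≤ k is either a constant or a function symbol applied to arguments of depth ≤ k−1, so N_k = 2 + N_{k-1}^2.
  N_0 = 2
  N_1 = 2 + 2^2 = 6
  N_2 = 2 + 6^2 = 38
So there are 38 ground terms available for substitution.
Each of w, v, u ranges independently over the available ground terms, and distinct assignments produce distinct instances.
Number of ground instances = 38^3 = 54872.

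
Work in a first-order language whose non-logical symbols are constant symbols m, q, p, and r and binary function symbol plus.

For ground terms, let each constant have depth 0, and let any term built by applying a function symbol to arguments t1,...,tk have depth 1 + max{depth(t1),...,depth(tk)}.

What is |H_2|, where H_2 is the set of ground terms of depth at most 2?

Count level by level. With function symbols plus/2, the terms of depth ≤ k are the 4 constants together with each function applied to depth-≤(k−1) tuples, so N_k = 4 + N_{k-1}^2.
N_0 = 4
N_1 = 4 + 4^2 = 20
N_2 = 4 + 20^2 = 404

404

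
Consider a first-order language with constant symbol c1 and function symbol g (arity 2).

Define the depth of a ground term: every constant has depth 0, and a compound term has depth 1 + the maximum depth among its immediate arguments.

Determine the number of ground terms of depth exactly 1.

1

Let N_k count ground terms of depth at most k. Each non-constant term of depth ≤ k is some function symbol applied to depth-≤(k−1) arguments, giving N_k = 1 + N_{k-1}^2.
N_0 = 1
N_1 = 1 + 1^2 = 2
Terms of depth exactly 1: N_1 − N_0 = 2 − 1 = 1.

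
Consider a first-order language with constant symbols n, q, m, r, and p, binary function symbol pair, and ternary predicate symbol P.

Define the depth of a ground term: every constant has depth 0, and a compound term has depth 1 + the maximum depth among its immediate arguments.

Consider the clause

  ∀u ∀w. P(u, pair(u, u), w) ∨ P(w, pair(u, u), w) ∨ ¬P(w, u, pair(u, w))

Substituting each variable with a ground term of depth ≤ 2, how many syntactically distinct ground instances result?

819025

Ground terms of depth ≤ 2:
  Let N_k count ground terms of depth at most k. Each non-constant term of depth ≤ k is some function symbol applied to depth-≤(k−1) arguments, giving N_k = 5 + N_{k-1}^2.
  N_0 = 5
  N_1 = 5 + 5^2 = 30
  N_2 = 5 + 30^2 = 905
So there are 905 ground terms available for substitution.
The clause has 2 distinct variables (u, w), each appearing in the body. In the free term algebra distinct substitutions yield syntactically distinct ground instances.
Number of ground instances = 905^2 = 819025.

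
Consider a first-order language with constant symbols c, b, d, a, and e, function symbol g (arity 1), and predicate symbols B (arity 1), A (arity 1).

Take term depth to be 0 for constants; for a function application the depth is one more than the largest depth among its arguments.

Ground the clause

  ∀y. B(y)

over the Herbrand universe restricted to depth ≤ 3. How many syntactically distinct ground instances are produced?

20

Ground terms of depth ≤ 3:
  If N_k denotes the number of depth-≤k ground terms, the 5 constants give N_0 = 5, and each function symbol of arity r contributes N_{k-1}^r new terms at level k: N_k = 5 + N_{k-1}.
  N_0 = 5
  N_1 = 5 + 5 = 10
  N_2 = 5 + 10 = 15
  N_3 = 5 + 15 = 20
So there are 20 ground terms available for substitution.
There is 1 variable to instantiate (y),  occurring in at least one literal, so different choices give different ground instances.
Number of ground instances = 20.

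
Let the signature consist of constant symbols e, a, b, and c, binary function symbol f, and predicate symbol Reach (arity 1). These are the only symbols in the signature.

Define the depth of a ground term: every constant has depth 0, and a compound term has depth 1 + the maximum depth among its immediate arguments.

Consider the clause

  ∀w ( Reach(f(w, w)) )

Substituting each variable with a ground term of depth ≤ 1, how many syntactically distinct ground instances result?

Ground terms of depth ≤ 1:
  Write N_k for the number of ground terms of depth ≤ k. A term of depth ≤ k is either a constant or a function symbol applied to arguments of depth ≤ k−1, so N_k = 4 + N_{k-1}^2.
  N_0 = 4
  N_1 = 4 + 4^2 = 20
So there are 20 ground terms available for substitution.
There is 1 variable to instantiate (w),  occurring in at least one literal, so different choices give different ground instances.
Number of ground instances = 20.

20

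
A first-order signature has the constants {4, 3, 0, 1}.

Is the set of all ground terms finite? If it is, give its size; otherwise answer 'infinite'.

4

There are no function symbols, so every ground term is one of the 4 constants.
The Herbrand universe is {4, 3, 0, 1}, which is finite with 4 elements.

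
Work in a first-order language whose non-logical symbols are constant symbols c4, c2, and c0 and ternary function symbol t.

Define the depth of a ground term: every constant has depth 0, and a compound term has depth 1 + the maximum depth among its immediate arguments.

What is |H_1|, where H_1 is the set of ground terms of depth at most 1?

30

If N_k denotes the number of depth-≤k ground terms, the 3 constants give N_0 = 3, and each function symbol of arity r contributes N_{k-1}^r new terms at level k: N_k = 3 + N_{k-1}^3.
N_0 = 3
N_1 = 3 + 3^3 = 30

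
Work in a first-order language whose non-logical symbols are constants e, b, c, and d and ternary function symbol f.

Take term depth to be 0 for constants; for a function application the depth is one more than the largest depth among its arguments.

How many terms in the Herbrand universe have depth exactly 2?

314368

If N_k denotes the number of depth-≤k ground terms, the 4 constants give N_0 = 4, and each function symbol of arity r contributes N_{k-1}^r new terms at level k: N_k = 4 + N_{k-1}^3.
N_0 = 4
N_1 = 4 + 4^3 = 68
N_2 = 4 + 68^3 = 314436
Terms of depth exactly 2: N_2 − N_1 = 314436 − 68 = 314368.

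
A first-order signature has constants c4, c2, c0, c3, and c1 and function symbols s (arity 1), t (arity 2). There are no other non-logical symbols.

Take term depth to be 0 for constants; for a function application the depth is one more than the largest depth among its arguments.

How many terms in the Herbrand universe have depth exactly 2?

1230

Write N_k for the number of ground terms of depth ≤ k. A term of depth ≤ k is either a constant or a function symbol applied to arguments of depth ≤ k−1, so N_k = 5 + N_{k-1} + N_{k-1}^2.
N_0 = 5
N_1 = 5 + 5 + 5^2 = 35
N_2 = 5 + 35 + 35^2 = 1265
Terms of depth exactly 2: N_2 − N_1 = 1265 − 35 = 1230.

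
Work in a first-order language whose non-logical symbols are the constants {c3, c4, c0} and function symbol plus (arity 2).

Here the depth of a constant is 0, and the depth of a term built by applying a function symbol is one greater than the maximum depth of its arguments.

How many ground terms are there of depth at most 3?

21612

Let N_k count ground terms of depth at most k. Each non-constant term of depth ≤ k is some function symbol applied to depth-≤(k−1) arguments, giving N_k = 3 + N_{k-1}^2.
N_0 = 3
N_1 = 3 + 3^2 = 12
N_2 = 3 + 12^2 = 147
N_3 = 3 + 147^2 = 21612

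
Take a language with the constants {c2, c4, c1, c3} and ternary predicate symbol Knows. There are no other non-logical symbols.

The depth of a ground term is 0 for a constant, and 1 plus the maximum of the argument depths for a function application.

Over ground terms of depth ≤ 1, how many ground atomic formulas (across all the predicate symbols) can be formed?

64

First count ground terms of depth ≤ 1.
With no function symbols every ground term is a constant, so there are exactly 4 ground terms at every depth bound.
N_0 = 4
N_1 = 4
So |H| = 4.
For each predicate symbol, the number of ground atoms is |H| raised to its arity; summing:
  Knows: 4^3 = 64
Total ground atoms: 64.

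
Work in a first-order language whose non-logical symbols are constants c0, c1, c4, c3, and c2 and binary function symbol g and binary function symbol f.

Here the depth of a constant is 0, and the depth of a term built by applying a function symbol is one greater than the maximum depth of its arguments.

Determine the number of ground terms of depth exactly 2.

6000

If N_k denotes the number of depth-≤k ground terms, the 5 constants give N_0 = 5, and each function symbol of arity r contributes N_{k-1}^r new terms at level k: N_k = 5 + N_{k-1}^2 + N_{k-1}^2.
N_0 = 5
N_1 = 5 + 5^2 + 5^2 = 55
N_2 = 5 + 55^2 + 55^2 = 6055
Terms of depth exactly 2: N_2 − N_1 = 6055 − 55 = 6000.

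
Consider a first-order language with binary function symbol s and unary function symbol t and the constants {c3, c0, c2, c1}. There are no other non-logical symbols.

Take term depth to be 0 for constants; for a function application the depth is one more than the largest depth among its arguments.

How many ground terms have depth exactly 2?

580

If N_k denotes the number of depth-≤k ground terms, the 4 constants give N_0 = 4, and each function symbol of arity r contributes N_{k-1}^r new terms at level k: N_k = 4 + N_{k-1}^2 + N_{k-1}.
N_0 = 4
N_1 = 4 + 4^2 + 4 = 24
N_2 = 4 + 24^2 + 24 = 604
Terms of depth exactly 2: N_2 − N_1 = 604 − 24 = 580.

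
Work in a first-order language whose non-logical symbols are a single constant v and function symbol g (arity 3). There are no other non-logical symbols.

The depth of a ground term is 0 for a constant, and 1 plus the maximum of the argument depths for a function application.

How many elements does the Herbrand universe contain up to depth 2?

9

Let N_k count ground terms of depth at most k. Each non-constant term of depth ≤ k is some function symbol applied to depth-≤(k−1) arguments, giving N_k = 1 + N_{k-1}^3.
N_0 = 1
N_1 = 1 + 1^3 = 2
N_2 = 1 + 2^3 = 9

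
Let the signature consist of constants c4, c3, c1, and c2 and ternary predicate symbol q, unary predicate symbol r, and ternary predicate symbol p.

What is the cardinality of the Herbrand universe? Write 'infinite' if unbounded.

There are no function symbols, so every ground term is one of the 4 constants.
The Herbrand universe is {c4, c3, c1, c2}, which is finite with 4 elements.

4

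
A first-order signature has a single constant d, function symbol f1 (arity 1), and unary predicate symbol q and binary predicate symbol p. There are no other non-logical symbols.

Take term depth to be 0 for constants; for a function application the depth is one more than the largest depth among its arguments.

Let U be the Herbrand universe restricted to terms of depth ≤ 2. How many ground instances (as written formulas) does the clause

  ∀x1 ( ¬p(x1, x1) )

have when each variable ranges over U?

3

Ground terms of depth ≤ 2:
  Let N_k = |{terms of depth ≤ k}|. Then N_0 = 1 and N_k = 1 + N_{k-1} for k ≥ 1 (one summand per function symbol, arity giving the exponent).
  N_0 = 1
  N_1 = 1 + 1 = 2
  N_2 = 1 + 2 = 3
  Explicitly: d, f1(d), f1(f1(d)).
So there are 3 ground terms available for substitution.
The clause has 1 distinct variable (x1), which appears in the body. In the free term algebra distinct substitutions yield syntactically distinct ground instances.
Number of ground instances = 3.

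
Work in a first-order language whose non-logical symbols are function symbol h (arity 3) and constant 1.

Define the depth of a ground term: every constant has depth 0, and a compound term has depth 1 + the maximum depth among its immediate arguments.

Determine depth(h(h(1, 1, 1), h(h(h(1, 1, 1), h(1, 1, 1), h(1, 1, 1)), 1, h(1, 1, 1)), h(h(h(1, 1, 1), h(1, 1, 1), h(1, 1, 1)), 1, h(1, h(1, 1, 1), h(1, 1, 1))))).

4

depth(h(1, 1, 1)) = 1 + max(0, 0, 0) = 1
depth(h(h(1, 1, 1), h(1, 1, 1), h(1, 1, 1))) = 1 + max(1, 1, 1) = 2
depth(h(h(h(1, 1, 1), h(1, 1, 1), h(1, 1, 1)), 1, h(1, 1, 1))) = 1 + max(2, 0, 1) = 3
depth(h(1, h(1, 1, 1), h(1, 1, 1))) = 1 + max(0, 1, 1) = 2
depth(h(h(h(1, 1, 1), h(1, 1, 1), h(1, 1, 1)), 1, h(1, h(1, 1, 1), h(1, 1, 1)))) = 1 + max(2, 0, 2) = 3
depth(h(h(1, 1, 1), h(h(h(1, 1, 1), h(1, 1, 1), h(1, 1, 1)), 1, h(1, 1, 1)), h(h(h(1, 1, 1), h(1, 1, 1), h(1, 1, 1)), 1, h(1, h(1, 1, 1), h(1, 1, 1))))) = 1 + max(1, 3, 3) = 4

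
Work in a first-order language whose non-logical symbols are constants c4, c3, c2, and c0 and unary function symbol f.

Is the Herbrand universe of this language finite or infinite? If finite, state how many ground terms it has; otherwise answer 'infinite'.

The signature has at least one function symbol (f, arity 1) and at least one constant (c4).
Iterating f gives infinitely many distinct ground terms: c4, f(c4), f(f(c4)), ...
So the Herbrand universe is infinite.

infinite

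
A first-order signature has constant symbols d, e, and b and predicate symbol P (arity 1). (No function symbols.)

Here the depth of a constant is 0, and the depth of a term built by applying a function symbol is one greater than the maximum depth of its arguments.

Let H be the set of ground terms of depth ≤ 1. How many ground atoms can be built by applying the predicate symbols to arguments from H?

First count ground terms of depth ≤ 1.
With no function symbols every ground term is a constant, so there are exactly 3 ground terms at every depth bound.
N_0 = 3
N_1 = 3
So |H| = 3.
Each predicate of arity r yields |H|^r ground atoms (one per choice of an r-tuple from H):
  P: 3
Total ground atoms: 3.

3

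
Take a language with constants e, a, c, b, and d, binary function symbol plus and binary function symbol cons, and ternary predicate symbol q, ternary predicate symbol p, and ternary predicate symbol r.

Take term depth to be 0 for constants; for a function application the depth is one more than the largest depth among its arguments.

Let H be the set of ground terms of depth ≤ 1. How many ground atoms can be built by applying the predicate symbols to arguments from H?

499125

First count ground terms of depth ≤ 1.
Write N_k for the number of ground terms of depth ≤ k. A term of depth ≤ k is either a constant or a function symbol applied to arguments of depth ≤ k−1, so N_k = 5 + N_{k-1}^2 + N_{k-1}^2.
N_0 = 5
N_1 = 5 + 5^2 + 5^2 = 55
So |H| = 55.
For each predicate symbol, the number of ground atoms is |H| raised to its arity; summing:
  q: 55^3 = 166375;  p: 55^3 = 166375;  r: 55^3 = 166375
Total ground atoms: 166375 + 166375 + 166375 = 499125.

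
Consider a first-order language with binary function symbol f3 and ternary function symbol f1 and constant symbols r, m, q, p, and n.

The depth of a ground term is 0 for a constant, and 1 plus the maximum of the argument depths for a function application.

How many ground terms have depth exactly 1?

150

Let N_k = |{terms of depth ≤ k}|. Then N_0 = 5 and N_k = 5 + N_{k-1}^2 + N_{k-1}^3 for k ≥ 1 (one summand per function symbol, arity giving the exponent).
N_0 = 5
N_1 = 5 + 5^2 + 5^3 = 155
Terms of depth exactly 1: N_1 − N_0 = 155 − 5 = 150.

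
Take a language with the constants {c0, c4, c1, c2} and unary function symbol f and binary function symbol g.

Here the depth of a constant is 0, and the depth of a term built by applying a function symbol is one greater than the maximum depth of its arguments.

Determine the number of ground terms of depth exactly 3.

364820

Let N_k count ground terms of depth at most k. Each non-constant term of depth ≤ k is some function symbol applied to depth-≤(k−1) arguments, giving N_k = 4 + N_{k-1} + N_{k-1}^2.
N_0 = 4
N_1 = 4 + 4 + 4^2 = 24
N_2 = 4 + 24 + 24^2 = 604
N_3 = 4 + 604 + 604^2 = 365424
Terms of depth exactly 3: N_3 − N_2 = 365424 − 604 = 364820.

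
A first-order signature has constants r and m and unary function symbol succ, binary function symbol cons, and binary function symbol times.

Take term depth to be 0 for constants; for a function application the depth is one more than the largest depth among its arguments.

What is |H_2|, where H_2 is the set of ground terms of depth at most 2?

Let N_k count ground terms of depth at most k. Each non-constant term of depth ≤ k is some function symbol applied to depth-≤(k−1) arguments, giving N_k = 2 + N_{k-1} + N_{k-1}^2 + N_{k-1}^2.
N_0 = 2
N_1 = 2 + 2 + 2^2 + 2^2 = 12
N_2 = 2 + 12 + 12^2 + 12^2 = 302

302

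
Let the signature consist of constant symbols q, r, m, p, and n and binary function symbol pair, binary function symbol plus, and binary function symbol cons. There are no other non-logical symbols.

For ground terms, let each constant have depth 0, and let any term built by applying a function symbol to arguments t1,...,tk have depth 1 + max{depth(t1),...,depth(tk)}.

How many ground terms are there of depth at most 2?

If N_k denotes the number of depth-≤k ground terms, the 5 constants give N_0 = 5, and each function symbol of arity r contributes N_{k-1}^r new terms at level k: N_k = 5 + N_{k-1}^2 + N_{k-1}^2 + N_{k-1}^2.
N_0 = 5
N_1 = 5 + 5^2 + 5^2 + 5^2 = 80
N_2 = 5 + 80^2 + 80^2 + 80^2 = 19205

19205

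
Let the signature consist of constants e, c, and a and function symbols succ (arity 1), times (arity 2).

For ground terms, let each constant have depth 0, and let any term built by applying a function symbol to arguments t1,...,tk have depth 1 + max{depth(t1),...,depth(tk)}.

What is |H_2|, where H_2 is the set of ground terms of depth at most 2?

Count level by level. With function symbols succ/1, times/2, the terms of depth ≤ k are the 3 constants together with each function applied to depth-≤(k−1) tuples, so N_k = 3 + N_{k-1} + N_{k-1}^2.
N_0 = 3
N_1 = 3 + 3 + 3^2 = 15
N_2 = 3 + 15 + 15^2 = 243

243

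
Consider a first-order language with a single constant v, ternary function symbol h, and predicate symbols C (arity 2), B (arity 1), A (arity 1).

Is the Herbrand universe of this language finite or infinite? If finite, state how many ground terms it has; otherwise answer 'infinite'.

infinite

The signature has at least one function symbol (h, arity 3) and at least one constant (v).
Iterating h gives infinitely many distinct ground terms: v, h(v, v, v), h(h(v, v, v), h(v, v, v), h(v, v, v)), ...
So the Herbrand universe is infinite.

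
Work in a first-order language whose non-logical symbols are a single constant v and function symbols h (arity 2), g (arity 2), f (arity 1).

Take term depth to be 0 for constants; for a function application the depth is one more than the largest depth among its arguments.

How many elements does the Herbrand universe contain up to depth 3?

2776

If N_k denotes the number of depth-≤k ground terms, the 1 constant gives N_0 = 1, and each function symbol of arity r contributes N_{k-1}^r new terms at level k: N_k = 1 + N_{k-1}^2 + N_{k-1}^2 + N_{k-1}.
N_0 = 1
N_1 = 1 + 1^2 + 1^2 + 1 = 4
N_2 = 1 + 4^2 + 4^2 + 4 = 37
N_3 = 1 + 37^2 + 37^2 + 37 = 2776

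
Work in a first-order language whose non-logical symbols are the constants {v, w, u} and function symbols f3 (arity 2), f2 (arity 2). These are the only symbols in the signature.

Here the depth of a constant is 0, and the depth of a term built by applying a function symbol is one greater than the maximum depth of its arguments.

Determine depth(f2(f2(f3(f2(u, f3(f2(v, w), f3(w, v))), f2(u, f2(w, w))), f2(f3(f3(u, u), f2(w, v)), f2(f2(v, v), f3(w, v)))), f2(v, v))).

depth(f2(v, w)) = 1 + max(0, 0) = 1
depth(f3(w, v)) = 1 + max(0, 0) = 1
depth(f3(f2(v, w), f3(w, v))) = 1 + max(1, 1) = 2
depth(f2(u, f3(f2(v, w), f3(w, v)))) = 1 + max(0, 2) = 3
depth(f2(w, w)) = 1 + max(0, 0) = 1
depth(f2(u, f2(w, w))) = 1 + max(0, 1) = 2
depth(f3(f2(u, f3(f2(v, w), f3(w, v))), f2(u, f2(w, w)))) = 1 + max(3, 2) = 4
depth(f3(u, u)) = 1 + max(0, 0) = 1
depth(f2(w, v)) = 1 + max(0, 0) = 1
depth(f3(f3(u, u), f2(w, v))) = 1 + max(1, 1) = 2
depth(f2(v, v)) = 1 + max(0, 0) = 1
depth(f2(f2(v, v), f3(w, v))) = 1 + max(1, 1) = 2
depth(f2(f3(f3(u, u), f2(w, v)), f2(f2(v, v), f3(w, v)))) = 1 + max(2, 2) = 3
depth(f2(f3(f2(u, f3(f2(v, w), f3(w, v))), f2(u, f2(w, w))), f2(f3(f3(u, u), f2(w, v)), f2(f2(v, v), f3(w, v))))) = 1 + max(4, 3) = 5
depth(f2(f2(f3(f2(u, f3(f2(v, w), f3(w, v))), f2(u, f2(w, w))), f2(f3(f3(u, u), f2(w, v)), f2(f2(v, v), f3(w, v)))), f2(v, v))) = 1 + max(5, 1) = 6

6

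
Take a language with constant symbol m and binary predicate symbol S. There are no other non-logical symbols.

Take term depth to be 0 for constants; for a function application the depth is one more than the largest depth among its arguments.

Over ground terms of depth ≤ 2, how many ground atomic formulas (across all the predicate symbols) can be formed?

1

First count ground terms of depth ≤ 2.
With no function symbols every ground term is a constant, so there is exactly 1 ground term at every depth bound.
N_0 = 1
N_1 = 1
N_2 = 1
So |H| = 1.
Each predicate of arity r yields |H|^r ground atoms (one per choice of an r-tuple from H):
  S: 1^2 = 1
Total ground atoms: 1.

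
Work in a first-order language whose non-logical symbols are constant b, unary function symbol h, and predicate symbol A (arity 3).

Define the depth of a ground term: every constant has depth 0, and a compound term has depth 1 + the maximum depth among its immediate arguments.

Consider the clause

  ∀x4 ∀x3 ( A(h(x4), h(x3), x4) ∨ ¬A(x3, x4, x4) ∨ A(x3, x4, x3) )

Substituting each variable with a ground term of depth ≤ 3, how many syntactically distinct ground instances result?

Ground terms of depth ≤ 3:
  If N_k denotes the number of depth-≤k ground terms, the 1 constant gives N_0 = 1, and each function symbol of arity r contributes N_{k-1}^r new terms at level k: N_k = 1 + N_{k-1}.
  N_0 = 1
  N_1 = 1 + 1 = 2
  N_2 = 1 + 2 = 3
  N_3 = 1 + 3 = 4
  Explicitly: b, h(b), h(h(b)), h(h(h(b))).
So there are 4 ground terms available for substitution.
The body mentions every one of the 2 quantified variables; since ground terms form a free algebra, no two substitutions collapse to the same formula.
Number of ground instances = 4^2 = 16.

16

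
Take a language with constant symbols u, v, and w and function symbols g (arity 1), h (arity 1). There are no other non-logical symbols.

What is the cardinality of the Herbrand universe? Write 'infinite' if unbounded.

The signature has at least one function symbol (g, arity 1) and at least one constant (u).
Iterating g gives infinitely many distinct ground terms: u, g(u), g(g(u)), ...
So the Herbrand universe is infinite.

infinite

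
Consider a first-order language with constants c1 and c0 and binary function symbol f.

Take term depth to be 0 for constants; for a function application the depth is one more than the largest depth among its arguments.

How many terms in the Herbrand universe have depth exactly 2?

If N_k denotes the number of depth-≤k ground terms, the 2 constants give N_0 = 2, and each function symbol of arity r contributes N_{k-1}^r new terms at level k: N_k = 2 + N_{k-1}^2.
N_0 = 2
N_1 = 2 + 2^2 = 6
N_2 = 2 + 6^2 = 38
Terms of depth exactly 2: N_2 − N_1 = 38 − 6 = 32.

32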